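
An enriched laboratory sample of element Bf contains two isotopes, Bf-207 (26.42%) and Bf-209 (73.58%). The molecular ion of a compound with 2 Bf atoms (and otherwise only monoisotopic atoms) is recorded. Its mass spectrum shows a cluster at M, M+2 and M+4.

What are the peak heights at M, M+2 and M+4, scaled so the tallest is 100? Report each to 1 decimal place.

12.9 : 71.8 : 100.0

Each Bf atom is independently Bf-207 (p = 0.2642) or Bf-209 (q = 0.7358); the cluster is the binomial expansion (p + q)^2.
P(M) = 0.2642^2 = 0.069802
P(M+2) = 2 × 0.2642^1 × 0.7358^1 = 0.388797
P(M+4) = 0.7358^2 = 0.541402
The M+4 peak is largest (0.541402); scaling to 100 gives 12.9 : 71.8 : 100.0.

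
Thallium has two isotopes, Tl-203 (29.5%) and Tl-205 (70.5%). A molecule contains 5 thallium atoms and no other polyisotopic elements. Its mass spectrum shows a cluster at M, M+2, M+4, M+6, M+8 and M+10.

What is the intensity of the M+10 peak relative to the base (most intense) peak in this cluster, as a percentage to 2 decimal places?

47.80%

Term probabilities: M 0.0022, M+2 0.0267, M+4 0.1276, M+6 0.3049, M+8 0.3644, M+10 0.1742. Base peak = M+8.
P(M+8) = C(5,4) × 0.295^1 × 0.705^4 = 5 × 0.2950 × 0.24703385 = 0.364375 (base)
P(M+10) = C(5,5) × 0.295^0 × 0.705^5 = 1 × 1.0000 × 0.17415886 = 0.174159
Relative intensity = 0.174159 / 0.364375 × 100 = 47.80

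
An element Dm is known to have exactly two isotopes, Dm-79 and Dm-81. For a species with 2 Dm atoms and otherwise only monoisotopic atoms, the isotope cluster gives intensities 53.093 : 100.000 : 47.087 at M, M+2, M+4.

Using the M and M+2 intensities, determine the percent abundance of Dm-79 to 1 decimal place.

51.5%

If p is the fraction of Dm that is Dm-79, then I(M+2)/I(M) = [C(2,1)·p^1·(1−p)] / p^2 = 2·(1−p)/p = 100.000/53.093 = 1.8835
(1−p)/p = 1.8835/2 = 0.9417  ⇒  p = 1/(1 + 0.9417) = 0.5150
Dm-79: 51.5%, Dm-81: 48.5%.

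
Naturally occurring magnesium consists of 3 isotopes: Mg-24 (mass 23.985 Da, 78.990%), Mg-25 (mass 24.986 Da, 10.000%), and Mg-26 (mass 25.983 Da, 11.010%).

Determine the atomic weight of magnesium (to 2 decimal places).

Average mass = Σ (abundance × isotope mass) = 0.78990 × 23.985 + 0.10000 × 24.986 + 0.11010 × 25.983
= 18.9458 + 2.4986 + 2.8607 = 24.3051 Da

24.31 Da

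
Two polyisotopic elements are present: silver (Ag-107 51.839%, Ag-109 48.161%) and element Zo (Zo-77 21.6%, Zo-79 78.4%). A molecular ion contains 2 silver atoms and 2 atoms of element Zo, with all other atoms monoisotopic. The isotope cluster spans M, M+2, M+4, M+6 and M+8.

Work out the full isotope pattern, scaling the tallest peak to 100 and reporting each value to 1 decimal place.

3.3 : 29.7 : 89.5 : 100.0 : 37.0

Silver pattern (n=2): 0.26872819 : 0.49932362 : 0.23194819
Element Zo pattern (n=2): 0.046656 : 0.338688 : 0.614656
Convolve the two distributions (both contribute in 2-u steps):
  M: 0.26872819×0.046656 = 0.012538
  M+2: 0.26872819×0.338688 + 0.49932362×0.046656 = 0.114311
  M+4: 0.26872819×0.614656 + 0.49932362×0.338688 + 0.23194819×0.046656 = 0.345112
  M+6: 0.49932362×0.614656 + 0.23194819×0.338688 = 0.385470
  M+8: 0.23194819×0.614656 = 0.142568
Scale to base peak (0.385470) = 100: 3.3 : 29.7 : 89.5 : 100.0 : 37.0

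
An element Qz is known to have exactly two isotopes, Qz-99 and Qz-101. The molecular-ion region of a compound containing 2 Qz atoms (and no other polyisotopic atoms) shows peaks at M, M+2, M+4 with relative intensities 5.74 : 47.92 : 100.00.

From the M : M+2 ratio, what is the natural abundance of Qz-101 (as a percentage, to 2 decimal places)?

80.67%

Write p for the Qz-99 fraction. I(M+2)/I(M) = [C(2,1)·p^1·(1−p)] / p^2 = 2·(1−p)/p = 47.92/5.74 = 8.3484
(1−p)/p = 8.3484/2 = 4.1742  ⇒  p = 1/(1 + 4.1742) = 0.1933
Qz-99: 19.33%, Qz-101: 80.67%.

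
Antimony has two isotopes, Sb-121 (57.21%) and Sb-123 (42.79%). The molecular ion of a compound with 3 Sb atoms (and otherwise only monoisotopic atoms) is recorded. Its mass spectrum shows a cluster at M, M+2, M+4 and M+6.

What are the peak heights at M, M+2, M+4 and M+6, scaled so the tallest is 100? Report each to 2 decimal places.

Expanding (0.5721 + 0.4279)^3:
P(M) = 0.5721^3 = 0.187247
P(M+2) = 3 × 0.5721^2 × 0.4279^1 = 0.420153
P(M+4) = 3 × 0.5721^1 × 0.4279^2 = 0.314252
P(M+6) = 0.4279^3 = 0.078348
The M+2 peak is largest (0.420153); scaling to 100 gives 44.57 : 100.00 : 74.79 : 18.65.

44.57 : 100.00 : 74.79 : 18.65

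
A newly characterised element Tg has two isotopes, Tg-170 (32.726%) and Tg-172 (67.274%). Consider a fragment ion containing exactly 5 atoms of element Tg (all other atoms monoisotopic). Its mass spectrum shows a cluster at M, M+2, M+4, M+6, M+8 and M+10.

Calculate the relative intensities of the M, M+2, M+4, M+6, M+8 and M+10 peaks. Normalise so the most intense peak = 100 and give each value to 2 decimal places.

1.12 : 11.51 : 47.33 : 97.29 : 100.00 : 41.11

The 5 Tg atoms are independent, so intensities follow the terms of (0.32726 + 0.67274)^5.
P(M) = 0.32726^5 = 0.003754
P(M+2) = 5 × 0.32726^4 × 0.67274^1 = 0.038582
P(M+4) = 10 × 0.32726^3 × 0.67274^2 = 0.158626
P(M+6) = 10 × 0.32726^2 × 0.67274^3 = 0.326083
P(M+8) = 5 × 0.32726^1 × 0.67274^4 = 0.335160
P(M+10) = 0.67274^5 = 0.137796
The M+8 peak is largest (0.335160); scaling to 100 gives 1.12 : 11.51 : 47.33 : 97.29 : 100.00 : 41.11.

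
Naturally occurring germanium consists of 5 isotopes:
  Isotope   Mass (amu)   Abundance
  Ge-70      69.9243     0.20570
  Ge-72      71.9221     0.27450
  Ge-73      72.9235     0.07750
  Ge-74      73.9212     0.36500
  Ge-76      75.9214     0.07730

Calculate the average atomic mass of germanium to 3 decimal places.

72.628 amu

Average mass = Σ (abundance × isotope mass) = 0.20570 × 69.9243 + 0.27450 × 71.9221 + 0.07750 × 72.9235 + 0.36500 × 73.9212 + 0.07730 × 75.9214
= 14.38343 + 19.74262 + 5.65157 + 26.98124 + 5.86872 = 72.62758 amu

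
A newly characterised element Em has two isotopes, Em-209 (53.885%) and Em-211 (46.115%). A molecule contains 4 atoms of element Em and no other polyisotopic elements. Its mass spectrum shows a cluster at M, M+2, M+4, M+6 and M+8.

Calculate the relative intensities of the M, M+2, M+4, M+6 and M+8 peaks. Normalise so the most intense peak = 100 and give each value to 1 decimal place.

22.8 : 77.9 : 100.0 : 57.1 : 12.2

Expanding (0.53885 + 0.46115)^4:
P(M) = 0.53885^4 = 0.084309
P(M+2) = 4 × 0.53885^3 × 0.46115^1 = 0.288606
P(M+4) = 6 × 0.53885^2 × 0.46115^2 = 0.370486
P(M+6) = 4 × 0.53885^1 × 0.46115^3 = 0.211375
P(M+8) = 0.46115^4 = 0.045224
The M+4 peak is largest (0.370486); scaling to 100 gives 22.8 : 77.9 : 100.0 : 57.1 : 12.2.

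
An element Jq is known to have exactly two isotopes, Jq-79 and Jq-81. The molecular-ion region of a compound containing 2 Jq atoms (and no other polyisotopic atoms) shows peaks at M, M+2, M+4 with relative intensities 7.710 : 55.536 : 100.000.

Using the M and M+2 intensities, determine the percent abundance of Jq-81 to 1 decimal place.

78.3%

Let p = fractional abundance of Jq-79. I(M+2)/I(M) = [C(2,1)·p^1·(1−p)] / p^2 = 2·(1−p)/p = 55.536/7.710 = 7.2031
(1−p)/p = 7.2031/2 = 3.6016  ⇒  p = 1/(1 + 3.6016) = 0.2173
Jq-79: 21.7%, Jq-81: 78.3%.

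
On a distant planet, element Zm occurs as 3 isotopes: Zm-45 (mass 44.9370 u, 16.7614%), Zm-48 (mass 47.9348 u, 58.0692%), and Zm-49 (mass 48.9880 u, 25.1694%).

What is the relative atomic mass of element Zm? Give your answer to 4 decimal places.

47.6974 u

Ar = Σ fᵢ·mᵢ = 0.167614 × 44.9370 + 0.580692 × 47.9348 + 0.251694 × 48.9880
= 7.53207 + 27.83535 + 12.32999 = 47.69741 u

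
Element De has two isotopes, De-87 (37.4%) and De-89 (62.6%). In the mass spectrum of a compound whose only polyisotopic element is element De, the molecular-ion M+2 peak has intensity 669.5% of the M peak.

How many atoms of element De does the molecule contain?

4

The M+2/M ratio from n De atoms is n · q/p = n · 0.626/0.374.
n = 6.695 × 0.374/0.626 = 4.00 ≈ 4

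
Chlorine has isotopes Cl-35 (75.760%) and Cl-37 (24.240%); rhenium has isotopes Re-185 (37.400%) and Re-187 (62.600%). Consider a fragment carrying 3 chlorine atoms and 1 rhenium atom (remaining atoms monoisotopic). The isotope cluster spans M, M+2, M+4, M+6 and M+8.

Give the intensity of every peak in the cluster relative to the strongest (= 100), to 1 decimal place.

Chlorine pattern (n=3): 0.4348304 : 0.41738208 : 0.13354464 : 0.01424288
Rhenium pattern (n=1): 0.3740 : 0.6260
Convolve the two distributions (both contribute in 2-u steps):
  M: 0.4348304×0.3740 = 0.162627
  M+2: 0.4348304×0.6260 + 0.41738208×0.3740 = 0.428305
  M+4: 0.41738208×0.6260 + 0.13354464×0.3740 = 0.311227
  M+6: 0.13354464×0.6260 + 0.01424288×0.3740 = 0.088926
  M+8: 0.01424288×0.6260 = 0.008916
Scale to base peak (0.428305) = 100: 38.0 : 100.0 : 72.7 : 20.8 : 2.1

38.0 : 100.0 : 72.7 : 20.8 : 2.1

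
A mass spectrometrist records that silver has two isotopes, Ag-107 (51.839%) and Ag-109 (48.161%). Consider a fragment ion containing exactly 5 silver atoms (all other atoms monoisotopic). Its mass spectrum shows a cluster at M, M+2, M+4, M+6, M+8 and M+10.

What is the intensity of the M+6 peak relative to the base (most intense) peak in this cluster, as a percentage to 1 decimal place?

92.9%

(0.51839 + 0.48161)^5 gives M 0.0374, M+2 0.1739, M+4 0.3231, M+6 0.3002, M+8 0.1394, M+10 0.0259; the largest is M+4.
P(M+4) = C(5,2) × 0.51839^3 × 0.48161^2 = 10 × 0.13930601 × 0.23194819 = 0.323118 (base)
P(M+6) = C(5,3) × 0.51839^2 × 0.48161^3 = 10 × 0.26872819 × 0.11170857 = 0.300192
Relative intensity = 0.300192 / 0.323118 × 100 = 92.9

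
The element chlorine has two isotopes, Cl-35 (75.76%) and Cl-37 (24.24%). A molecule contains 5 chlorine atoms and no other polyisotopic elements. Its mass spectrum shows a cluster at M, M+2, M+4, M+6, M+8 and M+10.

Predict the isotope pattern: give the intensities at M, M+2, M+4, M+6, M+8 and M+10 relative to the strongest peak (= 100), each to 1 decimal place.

62.5 : 100.0 : 64.0 : 20.5 : 3.3 : 0.2

Expanding (0.7576 + 0.2424)^5:
P(M) = 0.7576^5 = 0.249574
P(M+2) = 5 × 0.7576^4 × 0.2424^1 = 0.399266
P(M+4) = 10 × 0.7576^3 × 0.2424^2 = 0.255497
P(M+6) = 10 × 0.7576^2 × 0.2424^3 = 0.081748
P(M+8) = 5 × 0.7576^1 × 0.2424^4 = 0.013078
P(M+10) = 0.2424^5 = 0.000837
The M+2 peak is largest (0.399266); scaling to 100 gives 62.5 : 100.0 : 64.0 : 20.5 : 3.3 : 0.2.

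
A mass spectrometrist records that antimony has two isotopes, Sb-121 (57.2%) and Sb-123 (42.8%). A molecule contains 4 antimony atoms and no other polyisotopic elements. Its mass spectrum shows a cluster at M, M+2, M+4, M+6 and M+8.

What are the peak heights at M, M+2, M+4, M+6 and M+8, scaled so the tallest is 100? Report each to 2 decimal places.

Expanding (0.572 + 0.428)^4:
P(M) = 0.572^4 = 0.107049
P(M+2) = 4 × 0.572^3 × 0.428^1 = 0.320400
P(M+4) = 6 × 0.572^2 × 0.428^2 = 0.359609
P(M+6) = 4 × 0.572^1 × 0.428^3 = 0.179385
P(M+8) = 0.428^4 = 0.033556
The M+4 peak is largest (0.359609); scaling to 100 gives 29.77 : 89.10 : 100.00 : 49.88 : 9.33.

29.77 : 89.10 : 100.00 : 49.88 : 9.33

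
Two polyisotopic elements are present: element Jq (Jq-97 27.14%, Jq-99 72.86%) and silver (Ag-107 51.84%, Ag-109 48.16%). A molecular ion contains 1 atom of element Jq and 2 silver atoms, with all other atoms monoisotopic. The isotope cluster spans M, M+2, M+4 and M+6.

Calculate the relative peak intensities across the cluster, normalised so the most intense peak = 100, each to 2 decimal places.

Element Jq pattern (n=1): 0.2714 : 0.7286
Silver pattern (n=2): 0.26873856 : 0.49932288 : 0.23193856
Convolve the two distributions (both contribute in 2-u steps):
  M: 0.2714×0.26873856 = 0.072936
  M+2: 0.2714×0.49932288 + 0.7286×0.26873856 = 0.331319
  M+4: 0.2714×0.23193856 + 0.7286×0.49932288 = 0.426755
  M+6: 0.7286×0.23193856 = 0.168990
Scale to base peak (0.426755) = 100: 17.09 : 77.64 : 100.00 : 39.60

17.09 : 77.64 : 100.00 : 39.60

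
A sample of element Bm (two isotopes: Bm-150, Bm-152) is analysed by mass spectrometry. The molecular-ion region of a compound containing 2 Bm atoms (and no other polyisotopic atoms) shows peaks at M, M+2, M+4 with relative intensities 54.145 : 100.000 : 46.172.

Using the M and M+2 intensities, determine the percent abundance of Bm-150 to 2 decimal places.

Let p = fractional abundance of Bm-150. I(M+2)/I(M) = [C(2,1)·p^1·(1−p)] / p^2 = 2·(1−p)/p = 100.000/54.145 = 1.8469
(1−p)/p = 1.8469/2 = 0.9234  ⇒  p = 1/(1 + 0.9234) = 0.5199
Bm-150: 51.99%, Bm-152: 48.01%.

51.99%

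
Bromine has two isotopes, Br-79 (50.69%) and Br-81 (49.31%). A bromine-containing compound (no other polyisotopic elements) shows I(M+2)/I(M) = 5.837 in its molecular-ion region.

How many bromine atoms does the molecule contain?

With n Br atoms, P(M+2)/P(M) = C(n,1)·p^(n−1)q / p^n = n·q/p = n · 0.4931/0.5069.
n = 5.837 × 0.5069/0.4931 = 6.00 ≈ 6

6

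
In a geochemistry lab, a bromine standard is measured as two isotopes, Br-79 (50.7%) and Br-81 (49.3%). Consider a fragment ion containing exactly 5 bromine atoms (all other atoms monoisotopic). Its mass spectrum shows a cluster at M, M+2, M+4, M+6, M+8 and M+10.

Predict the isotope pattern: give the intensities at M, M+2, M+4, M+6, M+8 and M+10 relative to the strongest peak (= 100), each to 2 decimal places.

The 5 Br atoms are independent, so intensities follow the terms of (0.507 + 0.493)^5.
P(M) = 0.507^5 = 0.033500
P(M+2) = 5 × 0.507^4 × 0.493^1 = 0.162873
P(M+4) = 10 × 0.507^3 × 0.493^2 = 0.316751
P(M+6) = 10 × 0.507^2 × 0.493^3 = 0.308004
P(M+8) = 5 × 0.507^1 × 0.493^4 = 0.149750
P(M+10) = 0.493^5 = 0.029123
The M+4 peak is largest (0.316751); scaling to 100 gives 10.58 : 51.42 : 100.00 : 97.24 : 47.28 : 9.19.

10.58 : 51.42 : 100.00 : 97.24 : 47.28 : 9.19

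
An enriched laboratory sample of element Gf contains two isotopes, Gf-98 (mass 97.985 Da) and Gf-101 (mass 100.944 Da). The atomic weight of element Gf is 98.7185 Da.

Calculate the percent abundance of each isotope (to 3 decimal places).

Writing the weighted mean with unknown fraction x of Gf-98:
97.985·x + 100.944·(1 − x) = 98.7185
(97.985 − 100.944)·x = 98.7185 − 100.944
x = -2.2255 / -2.959 = 0.75211 → 75.211% Gf-98, 24.789% Gf-101.

Gf-98: 75.211%, Gf-101: 24.789%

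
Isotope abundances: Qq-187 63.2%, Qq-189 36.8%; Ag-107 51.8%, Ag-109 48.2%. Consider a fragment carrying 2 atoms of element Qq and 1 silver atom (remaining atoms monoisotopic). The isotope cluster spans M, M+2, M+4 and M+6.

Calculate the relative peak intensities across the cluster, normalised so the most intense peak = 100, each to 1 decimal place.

Element Qq pattern (n=2): 0.399424 : 0.465152 : 0.135424
Silver pattern (n=1): 0.5180 : 0.4820
Convolve the two distributions (both contribute in 2-u steps):
  M: 0.399424×0.5180 = 0.206902
  M+2: 0.399424×0.4820 + 0.465152×0.5180 = 0.433471
  M+4: 0.465152×0.4820 + 0.135424×0.5180 = 0.294353
  M+6: 0.135424×0.4820 = 0.065274
Scale to base peak (0.433471) = 100: 47.7 : 100.0 : 67.9 : 15.1

47.7 : 100.0 : 67.9 : 15.1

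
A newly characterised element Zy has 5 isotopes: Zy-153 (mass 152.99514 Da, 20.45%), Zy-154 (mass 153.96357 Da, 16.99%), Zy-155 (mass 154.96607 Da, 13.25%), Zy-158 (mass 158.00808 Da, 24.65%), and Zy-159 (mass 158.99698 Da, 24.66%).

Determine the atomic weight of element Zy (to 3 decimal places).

Average mass = Σ (abundance × isotope mass) = 0.2045 × 152.99514 + 0.1699 × 153.96357 + 0.1325 × 154.96607 + 0.2465 × 158.00808 + 0.2466 × 158.99698
= 31.287506 + 26.158411 + 20.533004 + 38.948992 + 39.208655 = 156.136568 Da

156.137 Da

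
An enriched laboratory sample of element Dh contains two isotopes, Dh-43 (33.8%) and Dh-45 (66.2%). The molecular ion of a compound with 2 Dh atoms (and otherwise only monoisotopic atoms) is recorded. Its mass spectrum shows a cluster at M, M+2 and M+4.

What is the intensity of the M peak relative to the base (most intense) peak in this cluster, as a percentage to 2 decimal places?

Binomial terms of (0.338 + 0.662)^2: M 0.1142, M+2 0.4475, M+4 0.4382 → M+2 is the base peak.
P(M+2) = C(2,1) × 0.338^1 × 0.662^1 = 2 × 0.3380 × 0.6620 = 0.447512 (base)
P(M) = C(2,0) × 0.338^2 × 0.662^0 = 1 × 0.114244 × 1.0000 = 0.114244
Relative intensity = 0.114244 / 0.447512 × 100 = 25.53

25.53%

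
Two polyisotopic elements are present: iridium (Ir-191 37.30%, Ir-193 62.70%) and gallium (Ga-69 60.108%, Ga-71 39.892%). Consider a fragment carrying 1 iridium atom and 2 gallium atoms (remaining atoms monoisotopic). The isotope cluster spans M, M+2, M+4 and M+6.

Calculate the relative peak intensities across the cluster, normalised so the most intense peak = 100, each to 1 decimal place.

Iridium pattern (n=1): 0.3730 : 0.6270
Gallium pattern (n=2): 0.36129717 : 0.47956567 : 0.15913717
Convolve the two distributions (both contribute in 2-u steps):
  M: 0.3730×0.36129717 = 0.134764
  M+2: 0.3730×0.47956567 + 0.6270×0.36129717 = 0.405411
  M+4: 0.3730×0.15913717 + 0.6270×0.47956567 = 0.360046
  M+6: 0.6270×0.15913717 = 0.099779
Scale to base peak (0.405411) = 100: 33.2 : 100.0 : 88.8 : 24.6

33.2 : 100.0 : 88.8 : 24.6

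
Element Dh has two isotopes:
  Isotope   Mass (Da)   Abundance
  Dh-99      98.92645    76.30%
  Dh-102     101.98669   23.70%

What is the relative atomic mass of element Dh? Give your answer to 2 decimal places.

Ar = Σ fᵢ·mᵢ = 0.7630 × 98.92645 + 0.2370 × 101.98669
= 75.480881 + 24.170846 = 99.651727 Da

99.65 Da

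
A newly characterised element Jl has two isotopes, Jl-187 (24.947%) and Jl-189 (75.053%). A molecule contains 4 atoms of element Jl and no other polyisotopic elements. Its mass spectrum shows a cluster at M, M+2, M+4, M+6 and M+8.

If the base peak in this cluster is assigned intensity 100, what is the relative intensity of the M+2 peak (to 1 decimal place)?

11.0

(0.24947 + 0.75053)^4 gives M 0.0039, M+2 0.0466, M+4 0.2103, M+6 0.4219, M+8 0.3173; the largest is M+6.
P(M+6) = C(4,3) × 0.24947^1 × 0.75053^3 = 4 × 0.24947 × 0.42277001 = 0.421874 (base)
P(M+2) = C(4,1) × 0.24947^3 × 0.75053^1 = 4 × 0.01552584 × 0.75053 = 0.046610
Relative intensity = 0.046610 / 0.421874 × 100 = 11.0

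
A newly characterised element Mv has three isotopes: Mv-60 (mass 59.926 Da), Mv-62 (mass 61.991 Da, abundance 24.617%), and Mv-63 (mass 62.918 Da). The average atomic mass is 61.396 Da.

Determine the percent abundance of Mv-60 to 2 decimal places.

43.24%

The remaining 75.383% is split between Mv-60 (fraction x) and Mv-63 (fraction 0.75383 − x).
Substituting: 59.926x + 62.918(0.75383 − x) = 46.13567553
(59.926 − 62.918)x = -1.29380041  ⇒  x = 0.43242, y = 0.32141
Mv-60: 43.24%, Mv-63: 32.14%.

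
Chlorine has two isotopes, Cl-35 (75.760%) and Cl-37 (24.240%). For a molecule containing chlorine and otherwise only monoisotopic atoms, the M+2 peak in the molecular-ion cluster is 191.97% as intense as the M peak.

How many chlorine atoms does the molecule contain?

The M+2/M ratio from n Cl atoms is n · q/p = n · 0.24240/0.75760.
n = 1.9197 × 0.75760/0.24240 = 6.00 ≈ 6

6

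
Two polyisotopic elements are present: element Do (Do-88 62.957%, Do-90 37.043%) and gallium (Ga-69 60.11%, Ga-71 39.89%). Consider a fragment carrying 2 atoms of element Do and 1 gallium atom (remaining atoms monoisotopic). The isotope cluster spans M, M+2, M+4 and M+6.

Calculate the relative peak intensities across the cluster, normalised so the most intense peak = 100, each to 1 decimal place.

Element Do pattern (n=2): 0.39635838 : 0.46642323 : 0.13721838
Gallium pattern (n=1): 0.6011 : 0.3989
Convolve the two distributions (both contribute in 2-u steps):
  M: 0.39635838×0.6011 = 0.238251
  M+2: 0.39635838×0.3989 + 0.46642323×0.6011 = 0.438474
  M+4: 0.46642323×0.3989 + 0.13721838×0.6011 = 0.268538
  M+6: 0.13721838×0.3989 = 0.054736
Scale to base peak (0.438474) = 100: 54.3 : 100.0 : 61.2 : 12.5

54.3 : 100.0 : 61.2 : 12.5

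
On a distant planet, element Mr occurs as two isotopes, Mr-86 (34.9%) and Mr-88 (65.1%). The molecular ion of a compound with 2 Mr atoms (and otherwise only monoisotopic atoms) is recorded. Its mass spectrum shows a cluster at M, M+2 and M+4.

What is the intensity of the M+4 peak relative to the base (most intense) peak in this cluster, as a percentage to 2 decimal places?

(0.349 + 0.651)^2 gives M 0.1218, M+2 0.4544, M+4 0.4238; the largest is M+2.
P(M+2) = C(2,1) × 0.349^1 × 0.651^1 = 2 × 0.3490 × 0.6510 = 0.454398 (base)
P(M+4) = C(2,2) × 0.349^0 × 0.651^2 = 1 × 1.0000 × 0.423801 = 0.423801
Relative intensity = 0.423801 / 0.454398 × 100 = 93.27

93.27%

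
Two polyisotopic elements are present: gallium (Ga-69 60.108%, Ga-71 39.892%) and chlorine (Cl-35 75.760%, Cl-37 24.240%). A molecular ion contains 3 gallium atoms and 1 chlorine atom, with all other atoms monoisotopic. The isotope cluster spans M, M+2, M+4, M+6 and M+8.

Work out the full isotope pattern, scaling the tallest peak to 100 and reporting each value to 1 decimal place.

43.3 : 100.0 : 84.7 : 30.9 : 4.0

Gallium pattern (n=3): 0.2171685 : 0.432386 : 0.2869625 : 0.063483
Chlorine pattern (n=1): 0.7576 : 0.2424
Convolve the two distributions (both contribute in 2-u steps):
  M: 0.2171685×0.7576 = 0.164527
  M+2: 0.2171685×0.2424 + 0.432386×0.7576 = 0.380217
  M+4: 0.432386×0.2424 + 0.2869625×0.7576 = 0.322213
  M+6: 0.2869625×0.2424 + 0.063483×0.7576 = 0.117654
  M+8: 0.063483×0.2424 = 0.015388
Scale to base peak (0.380217) = 100: 43.3 : 100.0 : 84.7 : 30.9 : 4.0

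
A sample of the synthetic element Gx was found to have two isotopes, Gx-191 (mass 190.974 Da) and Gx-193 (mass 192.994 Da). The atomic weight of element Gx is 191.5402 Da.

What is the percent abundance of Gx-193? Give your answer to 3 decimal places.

With x = fraction of Gx-191 (so Gx-193 is 1 − x):
190.974·x + 192.994·(1 − x) = 191.5402
(190.974 − 192.994)·x = 191.5402 − 192.994
x = -1.4538 / -2.020 = 0.71970 → 71.970% Gx-191, 28.030% Gx-193.

28.030%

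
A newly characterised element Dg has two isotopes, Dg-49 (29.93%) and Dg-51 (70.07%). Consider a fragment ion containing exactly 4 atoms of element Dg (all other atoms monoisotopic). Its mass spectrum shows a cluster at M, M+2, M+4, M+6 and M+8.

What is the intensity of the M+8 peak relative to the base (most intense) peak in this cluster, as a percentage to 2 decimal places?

58.53%

(0.2993 + 0.7007)^4 gives M 0.0080, M+2 0.0751, M+4 0.2639, M+6 0.4119, M+8 0.2411; the largest is M+6.
P(M+6) = C(4,3) × 0.2993^1 × 0.7007^3 = 4 × 0.2993 × 0.34403003 = 0.411873 (base)
P(M+8) = C(4,4) × 0.2993^0 × 0.7007^4 = 1 × 1.0000 × 0.24106184 = 0.241062
Relative intensity = 0.241062 / 0.411873 × 100 = 58.53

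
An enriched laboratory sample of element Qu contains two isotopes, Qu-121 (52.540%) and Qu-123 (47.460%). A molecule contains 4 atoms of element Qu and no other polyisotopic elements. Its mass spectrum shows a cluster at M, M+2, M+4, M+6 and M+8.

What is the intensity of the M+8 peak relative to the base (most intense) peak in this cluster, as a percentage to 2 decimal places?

Term probabilities: M 0.0762, M+2 0.2753, M+4 0.3731, M+6 0.2247, M+8 0.0507. Base peak = M+4.
P(M+4) = C(4,2) × 0.52540^2 × 0.47460^2 = 6 × 0.27604516 × 0.22524516 = 0.373067 (base)
P(M+8) = C(4,4) × 0.52540^0 × 0.47460^4 = 1 × 1.0000 × 0.05073538 = 0.050735
Relative intensity = 0.050735 / 0.373067 × 100 = 13.60

13.60%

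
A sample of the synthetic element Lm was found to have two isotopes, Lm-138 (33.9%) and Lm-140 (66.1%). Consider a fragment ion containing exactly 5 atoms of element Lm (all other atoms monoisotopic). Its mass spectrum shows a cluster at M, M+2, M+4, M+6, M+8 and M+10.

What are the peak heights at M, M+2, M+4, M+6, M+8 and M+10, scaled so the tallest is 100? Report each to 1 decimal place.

1.3 : 13.2 : 51.3 : 100.0 : 97.5 : 38.0

Each Lm atom is independently Lm-138 (p = 0.339) or Lm-140 (q = 0.661); the cluster is the binomial expansion (p + q)^5.
P(M) = 0.339^5 = 0.004477
P(M+2) = 5 × 0.339^4 × 0.661^1 = 0.043649
P(M+4) = 10 × 0.339^3 × 0.661^2 = 0.170217
P(M+6) = 10 × 0.339^2 × 0.661^3 = 0.331897
P(M+8) = 5 × 0.339^1 × 0.661^4 = 0.323575
P(M+10) = 0.661^5 = 0.126185
The M+6 peak is largest (0.331897); scaling to 100 gives 1.3 : 13.2 : 51.3 : 100.0 : 97.5 : 38.0.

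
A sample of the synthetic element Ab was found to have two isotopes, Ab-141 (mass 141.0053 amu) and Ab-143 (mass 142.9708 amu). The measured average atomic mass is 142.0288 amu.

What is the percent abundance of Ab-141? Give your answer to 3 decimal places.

Writing the weighted mean with unknown fraction x of Ab-141:
141.0053·x + 142.9708·(1 − x) = 142.0288
(141.0053 − 142.9708)·x = 142.0288 − 142.9708
x = -0.9420 / -1.9655 = 0.47927 → 47.927% Ab-141, 52.073% Ab-143.

47.927%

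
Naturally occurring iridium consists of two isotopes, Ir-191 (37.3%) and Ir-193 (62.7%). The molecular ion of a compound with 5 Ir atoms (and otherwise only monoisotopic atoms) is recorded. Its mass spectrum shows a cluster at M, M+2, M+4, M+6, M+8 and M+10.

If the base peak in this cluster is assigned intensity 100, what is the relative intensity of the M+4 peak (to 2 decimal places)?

59.49

Term probabilities: M 0.0072, M+2 0.0607, M+4 0.2040, M+6 0.3429, M+8 0.2882, M+10 0.0969. Base peak = M+6.
P(M+6) = C(5,3) × 0.373^2 × 0.627^3 = 10 × 0.139129 × 0.24649188 = 0.342942 (base)
P(M+4) = C(5,2) × 0.373^3 × 0.627^2 = 10 × 0.05189512 × 0.393129 = 0.204015
Relative intensity = 0.204015 / 0.342942 × 100 = 59.49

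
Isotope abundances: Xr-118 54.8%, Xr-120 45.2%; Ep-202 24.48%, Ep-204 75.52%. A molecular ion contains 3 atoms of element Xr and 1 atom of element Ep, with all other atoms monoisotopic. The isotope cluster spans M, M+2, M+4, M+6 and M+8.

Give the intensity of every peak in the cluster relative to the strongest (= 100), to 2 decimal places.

Element Xr pattern (n=3): 0.16456659 : 0.40721222 : 0.33587578 : 0.09234541
Element Ep pattern (n=1): 0.2448 : 0.7552
Convolve the two distributions (both contribute in 2-u steps):
  M: 0.16456659×0.2448 = 0.040286
  M+2: 0.16456659×0.7552 + 0.40721222×0.2448 = 0.223966
  M+4: 0.40721222×0.7552 + 0.33587578×0.2448 = 0.389749
  M+6: 0.33587578×0.7552 + 0.09234541×0.2448 = 0.276260
  M+8: 0.09234541×0.7552 = 0.069739
Scale to base peak (0.389749) = 100: 10.34 : 57.46 : 100.00 : 70.88 : 17.89

10.34 : 57.46 : 100.00 : 70.88 : 17.89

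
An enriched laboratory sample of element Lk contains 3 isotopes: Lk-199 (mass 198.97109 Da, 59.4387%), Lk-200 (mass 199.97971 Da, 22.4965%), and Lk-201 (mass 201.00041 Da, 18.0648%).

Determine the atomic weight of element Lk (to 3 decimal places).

199.565 Da

Weight each isotope mass by its fractional abundance: 0.594387 × 198.97109 + 0.224965 × 199.97971 + 0.180648 × 201.00041
= 118.265829 + 44.988435 + 36.310322 = 199.564586 Da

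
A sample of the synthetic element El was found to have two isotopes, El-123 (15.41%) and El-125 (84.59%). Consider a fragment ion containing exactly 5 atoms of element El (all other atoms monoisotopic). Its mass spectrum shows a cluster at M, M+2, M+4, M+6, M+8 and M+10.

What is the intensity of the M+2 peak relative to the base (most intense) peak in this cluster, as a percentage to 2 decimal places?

(0.1541 + 0.8459)^5 gives M 0.0001, M+2 0.0024, M+4 0.0262, M+6 0.1437, M+8 0.3945, M+10 0.4331; the largest is M+10.
P(M+10) = C(5,5) × 0.1541^0 × 0.8459^5 = 1 × 1.0000 × 0.43310692 = 0.433107 (base)
P(M+2) = C(5,1) × 0.1541^4 × 0.8459^1 = 5 × 0.00056391 × 0.8459 = 0.002385
Relative intensity = 0.002385 / 0.433107 × 100 = 0.55

0.55%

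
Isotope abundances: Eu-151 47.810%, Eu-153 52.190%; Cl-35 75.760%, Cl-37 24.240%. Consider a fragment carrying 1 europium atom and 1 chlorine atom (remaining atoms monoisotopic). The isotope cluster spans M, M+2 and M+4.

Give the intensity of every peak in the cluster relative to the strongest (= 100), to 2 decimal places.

70.84 : 100.00 : 24.74

Europium pattern (n=1): 0.4781 : 0.5219
Chlorine pattern (n=1): 0.7576 : 0.2424
Convolve the two distributions (both contribute in 2-u steps):
  M: 0.4781×0.7576 = 0.362209
  M+2: 0.4781×0.2424 + 0.5219×0.7576 = 0.511283
  M+4: 0.5219×0.2424 = 0.126509
Scale to base peak (0.511283) = 100: 70.84 : 100.00 : 24.74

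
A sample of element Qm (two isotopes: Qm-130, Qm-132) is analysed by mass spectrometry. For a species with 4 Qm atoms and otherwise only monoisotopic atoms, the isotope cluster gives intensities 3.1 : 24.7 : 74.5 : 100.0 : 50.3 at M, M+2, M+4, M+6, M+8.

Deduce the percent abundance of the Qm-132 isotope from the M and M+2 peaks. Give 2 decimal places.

Write p for the Qm-130 fraction. I(M+2)/I(M) = [C(4,1)·p^3·(1−p)] / p^4 = 4·(1−p)/p = 24.7/3.1 = 7.9677
(1−p)/p = 7.9677/4 = 1.9919  ⇒  p = 1/(1 + 1.9919) = 0.3342
Qm-130: 33.42%, Qm-132: 66.58%.

66.58%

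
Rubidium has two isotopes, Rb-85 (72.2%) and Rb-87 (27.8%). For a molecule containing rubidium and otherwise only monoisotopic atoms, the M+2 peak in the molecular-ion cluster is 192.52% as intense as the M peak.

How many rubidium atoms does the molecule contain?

5

The M+2/M ratio from n Rb atoms is n · q/p = n · 0.278/0.722.
n = 1.9252 × 0.722/0.278 = 5.00 ≈ 5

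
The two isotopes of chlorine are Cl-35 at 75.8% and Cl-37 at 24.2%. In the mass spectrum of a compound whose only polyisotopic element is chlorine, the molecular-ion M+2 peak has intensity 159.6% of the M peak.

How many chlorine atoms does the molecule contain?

The M+2/M ratio from n Cl atoms is n · q/p = n · 0.242/0.758.
n = 1.596 × 0.758/0.242 = 5.00 ≈ 5

5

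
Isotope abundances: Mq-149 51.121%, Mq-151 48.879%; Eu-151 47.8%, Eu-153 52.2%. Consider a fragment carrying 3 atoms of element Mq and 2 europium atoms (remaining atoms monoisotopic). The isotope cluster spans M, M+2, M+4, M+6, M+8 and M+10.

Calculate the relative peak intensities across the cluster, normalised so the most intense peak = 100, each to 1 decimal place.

9.7 : 49.1 : 99.2 : 100.0 : 50.4 : 10.1

Element Mq pattern (n=3): 0.1335974 : 0.38321478 : 0.36640823 : 0.11677959
Europium pattern (n=2): 0.228484 : 0.499032 : 0.272484
Convolve the two distributions (both contribute in 2-u steps):
  M: 0.1335974×0.228484 = 0.030525
  M+2: 0.1335974×0.499032 + 0.38321478×0.228484 = 0.154228
  M+4: 0.1335974×0.272484 + 0.38321478×0.499032 + 0.36640823×0.228484 = 0.311358
  M+6: 0.38321478×0.272484 + 0.36640823×0.499032 + 0.11677959×0.228484 = 0.313952
  M+8: 0.36640823×0.272484 + 0.11677959×0.499032 = 0.158117
  M+10: 0.11677959×0.272484 = 0.031821
Scale to base peak (0.313952) = 100: 9.7 : 49.1 : 99.2 : 100.0 : 50.4 : 10.1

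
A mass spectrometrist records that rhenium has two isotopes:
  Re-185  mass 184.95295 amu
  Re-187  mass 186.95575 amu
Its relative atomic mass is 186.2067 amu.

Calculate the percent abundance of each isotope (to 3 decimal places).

Re-185: 37.400%, Re-187: 62.600%

With x = fraction of Re-185 (so Re-187 is 1 − x):
184.95295·x + 186.95575·(1 − x) = 186.2067
(184.95295 − 186.95575)·x = 186.2067 − 186.95575
x = -0.74905 / -2.00280 = 0.37400 → 37.400% Re-185, 62.600% Re-187.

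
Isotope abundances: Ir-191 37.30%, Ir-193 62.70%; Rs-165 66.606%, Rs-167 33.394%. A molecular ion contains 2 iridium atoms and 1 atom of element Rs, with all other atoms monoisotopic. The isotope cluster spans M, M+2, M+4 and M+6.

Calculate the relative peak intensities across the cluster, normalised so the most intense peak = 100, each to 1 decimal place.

22.2 : 85.6 : 100.0 : 31.4

Iridium pattern (n=2): 0.139129 : 0.467742 : 0.393129
Element Rs pattern (n=1): 0.66606 : 0.33394
Convolve the two distributions (both contribute in 2-u steps):
  M: 0.139129×0.66606 = 0.092668
  M+2: 0.139129×0.33394 + 0.467742×0.66606 = 0.358005
  M+4: 0.467742×0.33394 + 0.393129×0.66606 = 0.418045
  M+6: 0.393129×0.33394 = 0.131281
Scale to base peak (0.418045) = 100: 22.2 : 85.6 : 100.0 : 31.4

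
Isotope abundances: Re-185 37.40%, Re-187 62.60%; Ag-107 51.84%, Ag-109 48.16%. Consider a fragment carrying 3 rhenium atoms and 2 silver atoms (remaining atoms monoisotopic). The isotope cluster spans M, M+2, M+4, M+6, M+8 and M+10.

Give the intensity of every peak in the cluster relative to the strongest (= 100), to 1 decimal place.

Rhenium pattern (n=3): 0.05231362 : 0.26268713 : 0.43968487 : 0.24531438
Silver pattern (n=2): 0.26873856 : 0.49932288 : 0.23193856
Convolve the two distributions (both contribute in 2-u steps):
  M: 0.05231362×0.26873856 = 0.014059
  M+2: 0.05231362×0.49932288 + 0.26268713×0.26873856 = 0.096716
  M+4: 0.05231362×0.23193856 + 0.26268713×0.49932288 + 0.43968487×0.26873856 = 0.261460
  M+6: 0.26268713×0.23193856 + 0.43968487×0.49932288 + 0.24531438×0.26873856 = 0.346397
  M+8: 0.43968487×0.23193856 + 0.24531438×0.49932288 = 0.224471
  M+10: 0.24531438×0.23193856 = 0.056898
Scale to base peak (0.346397) = 100: 4.1 : 27.9 : 75.5 : 100.0 : 64.8 : 16.4

4.1 : 27.9 : 75.5 : 100.0 : 64.8 : 16.4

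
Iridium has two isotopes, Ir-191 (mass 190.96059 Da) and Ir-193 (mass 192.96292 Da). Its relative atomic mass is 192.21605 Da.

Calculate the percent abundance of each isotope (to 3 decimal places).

With x = fraction of Ir-191 (so Ir-193 is 1 − x):
190.96059·x + 192.96292·(1 − x) = 192.21605
(190.96059 − 192.96292)·x = 192.21605 − 192.96292
x = -0.74687 / -2.00233 = 0.37300 → 37.300% Ir-191, 62.700% Ir-193.

Ir-191: 37.300%, Ir-193: 62.700%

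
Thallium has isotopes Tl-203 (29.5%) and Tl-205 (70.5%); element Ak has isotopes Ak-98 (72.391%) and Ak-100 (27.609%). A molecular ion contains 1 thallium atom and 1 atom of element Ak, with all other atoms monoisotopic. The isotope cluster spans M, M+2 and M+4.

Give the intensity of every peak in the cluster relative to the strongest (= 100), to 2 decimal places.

36.09 : 100.00 : 32.89

Thallium pattern (n=1): 0.2950 : 0.7050
Element Ak pattern (n=1): 0.72391 : 0.27609
Convolve the two distributions (both contribute in 2-u steps):
  M: 0.2950×0.72391 = 0.213553
  M+2: 0.2950×0.27609 + 0.7050×0.72391 = 0.591803
  M+4: 0.7050×0.27609 = 0.194643
Scale to base peak (0.591803) = 100: 36.09 : 100.00 : 32.89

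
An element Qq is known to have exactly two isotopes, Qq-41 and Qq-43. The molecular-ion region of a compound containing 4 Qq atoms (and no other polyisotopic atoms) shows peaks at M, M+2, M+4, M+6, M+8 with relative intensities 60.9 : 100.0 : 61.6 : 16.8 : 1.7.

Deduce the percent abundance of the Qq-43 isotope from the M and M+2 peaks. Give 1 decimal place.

Let p = fractional abundance of Qq-41. I(M+2)/I(M) = [C(4,1)·p^3·(1−p)] / p^4 = 4·(1−p)/p = 100.0/60.9 = 1.6420
(1−p)/p = 1.6420/4 = 0.4105  ⇒  p = 1/(1 + 0.4105) = 0.7090
Qq-41: 70.9%, Qq-43: 29.1%.

29.1%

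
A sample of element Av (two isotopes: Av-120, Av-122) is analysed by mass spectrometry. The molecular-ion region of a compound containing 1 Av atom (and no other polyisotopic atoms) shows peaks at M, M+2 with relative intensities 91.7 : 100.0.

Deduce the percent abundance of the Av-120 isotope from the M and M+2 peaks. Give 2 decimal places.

Let p = fractional abundance of Av-120. I(M+2)/I(M) = [C(1,1)·p^0·(1−p)] / p^1 = 1·(1−p)/p = 100.0/91.7 = 1.0905
(1−p)/p = 1.0905/1 = 1.0905  ⇒  p = 1/(1 + 1.0905) = 0.4784
Av-120: 47.84%, Av-122: 52.16%.

47.84%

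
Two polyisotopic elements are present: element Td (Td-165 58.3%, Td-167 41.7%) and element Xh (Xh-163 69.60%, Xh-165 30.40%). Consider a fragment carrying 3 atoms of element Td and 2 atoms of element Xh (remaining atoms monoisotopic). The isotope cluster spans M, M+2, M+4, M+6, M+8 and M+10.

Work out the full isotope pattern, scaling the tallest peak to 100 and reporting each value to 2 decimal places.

27.78 : 83.87 : 100.00 : 58.78 : 17.01 : 1.94

Element Td pattern (n=3): 0.19815529 : 0.42520114 : 0.30413186 : 0.07251171
Element Xh pattern (n=2): 0.484416 : 0.423168 : 0.092416
Convolve the two distributions (both contribute in 2-u steps):
  M: 0.19815529×0.484416 = 0.095990
  M+2: 0.19815529×0.423168 + 0.42520114×0.484416 = 0.289827
  M+4: 0.19815529×0.092416 + 0.42520114×0.423168 + 0.30413186×0.484416 = 0.345571
  M+6: 0.42520114×0.092416 + 0.30413186×0.423168 + 0.07251171×0.484416 = 0.203120
  M+8: 0.30413186×0.092416 + 0.07251171×0.423168 = 0.058791
  M+10: 0.07251171×0.092416 = 0.006701
Scale to base peak (0.345571) = 100: 27.78 : 83.87 : 100.00 : 58.78 : 17.01 : 1.94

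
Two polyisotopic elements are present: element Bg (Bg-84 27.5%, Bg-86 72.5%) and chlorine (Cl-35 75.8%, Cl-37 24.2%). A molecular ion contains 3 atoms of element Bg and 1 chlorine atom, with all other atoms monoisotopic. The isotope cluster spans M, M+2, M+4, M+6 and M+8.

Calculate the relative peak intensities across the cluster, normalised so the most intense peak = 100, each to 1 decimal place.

Element Bg pattern (n=3): 0.02079688 : 0.16448438 : 0.43364063 : 0.38107812
Chlorine pattern (n=1): 0.7580 : 0.2420
Convolve the two distributions (both contribute in 2-u steps):
  M: 0.02079688×0.7580 = 0.015764
  M+2: 0.02079688×0.2420 + 0.16448438×0.7580 = 0.129712
  M+4: 0.16448438×0.2420 + 0.43364063×0.7580 = 0.368505
  M+6: 0.43364063×0.2420 + 0.38107812×0.7580 = 0.393798
  M+8: 0.38107812×0.2420 = 0.092221
Scale to base peak (0.393798) = 100: 4.0 : 32.9 : 93.6 : 100.0 : 23.4

4.0 : 32.9 : 93.6 : 100.0 : 23.4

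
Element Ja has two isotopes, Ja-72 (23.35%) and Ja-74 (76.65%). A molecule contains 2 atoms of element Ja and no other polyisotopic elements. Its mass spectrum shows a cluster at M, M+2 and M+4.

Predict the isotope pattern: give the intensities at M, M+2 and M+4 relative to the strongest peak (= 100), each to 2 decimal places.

Each Ja atom is independently Ja-72 (p = 0.2335) or Ja-74 (q = 0.7665); the cluster is the binomial expansion (p + q)^2.
P(M) = 0.2335^2 = 0.054522
P(M+2) = 2 × 0.2335^1 × 0.7665^1 = 0.357955
P(M+4) = 0.7665^2 = 0.587522
The M+4 peak is largest (0.587522); scaling to 100 gives 9.28 : 60.93 : 100.00.

9.28 : 60.93 : 100.00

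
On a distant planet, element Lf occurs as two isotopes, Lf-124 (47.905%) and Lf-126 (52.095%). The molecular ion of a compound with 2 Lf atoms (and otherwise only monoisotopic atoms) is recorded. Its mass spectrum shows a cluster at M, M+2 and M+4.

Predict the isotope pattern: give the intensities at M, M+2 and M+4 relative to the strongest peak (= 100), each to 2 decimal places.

Expanding (0.47905 + 0.52095)^2:
P(M) = 0.47905^2 = 0.229489
P(M+2) = 2 × 0.47905^1 × 0.52095^1 = 0.499122
P(M+4) = 0.52095^2 = 0.271389
The M+2 peak is largest (0.499122); scaling to 100 gives 45.98 : 100.00 : 54.37.

45.98 : 100.00 : 54.37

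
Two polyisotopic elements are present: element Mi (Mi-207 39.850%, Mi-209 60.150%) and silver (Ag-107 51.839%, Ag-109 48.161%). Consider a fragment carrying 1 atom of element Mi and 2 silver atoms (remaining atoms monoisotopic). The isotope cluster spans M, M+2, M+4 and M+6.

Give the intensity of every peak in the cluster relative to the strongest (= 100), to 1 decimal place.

Element Mi pattern (n=1): 0.3985 : 0.6015
Silver pattern (n=2): 0.26872819 : 0.49932362 : 0.23194819
Convolve the two distributions (both contribute in 2-u steps):
  M: 0.3985×0.26872819 = 0.107088
  M+2: 0.3985×0.49932362 + 0.6015×0.26872819 = 0.360620
  M+4: 0.3985×0.23194819 + 0.6015×0.49932362 = 0.392775
  M+6: 0.6015×0.23194819 = 0.139517
Scale to base peak (0.392775) = 100: 27.3 : 91.8 : 100.0 : 35.5

27.3 : 91.8 : 100.0 : 35.5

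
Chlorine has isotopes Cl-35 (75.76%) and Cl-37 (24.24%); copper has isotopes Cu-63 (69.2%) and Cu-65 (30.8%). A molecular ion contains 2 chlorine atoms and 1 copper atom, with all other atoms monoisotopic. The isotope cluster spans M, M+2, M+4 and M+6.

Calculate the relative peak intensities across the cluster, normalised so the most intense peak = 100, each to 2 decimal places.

92.17 : 100.00 : 35.69 : 4.20

Chlorine pattern (n=2): 0.57395776 : 0.36728448 : 0.05875776
Copper pattern (n=1): 0.6920 : 0.3080
Convolve the two distributions (both contribute in 2-u steps):
  M: 0.57395776×0.6920 = 0.397179
  M+2: 0.57395776×0.3080 + 0.36728448×0.6920 = 0.430940
  M+4: 0.36728448×0.3080 + 0.05875776×0.6920 = 0.153784
  M+6: 0.05875776×0.3080 = 0.018097
Scale to base peak (0.430940) = 100: 92.17 : 100.00 : 35.69 : 4.20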